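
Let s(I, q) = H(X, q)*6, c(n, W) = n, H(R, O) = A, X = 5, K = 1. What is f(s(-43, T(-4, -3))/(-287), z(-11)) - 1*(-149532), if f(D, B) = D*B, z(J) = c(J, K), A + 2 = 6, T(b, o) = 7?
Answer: 42915948/287 ≈ 1.4953e+5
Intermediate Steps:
A = 4 (A = -2 + 6 = 4)
H(R, O) = 4
s(I, q) = 24 (s(I, q) = 4*6 = 24)
z(J) = J
f(D, B) = B*D
f(s(-43, T(-4, -3))/(-287), z(-11)) - 1*(-149532) = -264/(-287) - 1*(-149532) = -264*(-1)/287 + 149532 = -11*(-24/287) + 149532 = 264/287 + 149532 = 42915948/287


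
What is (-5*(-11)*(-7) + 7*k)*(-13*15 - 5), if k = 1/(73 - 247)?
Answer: 6699700/87 ≈ 77008.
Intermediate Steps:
k = -1/174 (k = 1/(-174) = -1/174 ≈ -0.0057471)
(-5*(-11)*(-7) + 7*k)*(-13*15 - 5) = (-5*(-11)*(-7) + 7*(-1/174))*(-13*15 - 5) = (55*(-7) - 7/174)*(-195 - 5) = (-385 - 7/174)*(-200) = -66997/174*(-200) = 6699700/87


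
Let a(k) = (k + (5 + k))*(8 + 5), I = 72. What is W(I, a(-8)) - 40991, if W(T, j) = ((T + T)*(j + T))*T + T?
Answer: -777047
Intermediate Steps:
a(k) = 65 + 26*k (a(k) = (5 + 2*k)*13 = 65 + 26*k)
W(T, j) = T + 2*T²*(T + j) (W(T, j) = ((2*T)*(T + j))*T + T = (2*T*(T + j))*T + T = 2*T²*(T + j) + T = T + 2*T²*(T + j))
W(I, a(-8)) - 40991 = 72*(1 + 2*72² + 2*72*(65 + 26*(-8))) - 40991 = 72*(1 + 2*5184 + 2*72*(65 - 208)) - 40991 = 72*(1 + 10368 + 2*72*(-143)) - 40991 = 72*(1 + 10368 - 20592) - 40991 = 72*(-10223) - 40991 = -736056 - 40991 = -777047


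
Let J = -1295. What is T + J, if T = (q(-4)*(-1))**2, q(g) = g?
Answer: -1279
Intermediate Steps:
T = 16 (T = (-4*(-1))**2 = 4**2 = 16)
T + J = 16 - 1295 = -1279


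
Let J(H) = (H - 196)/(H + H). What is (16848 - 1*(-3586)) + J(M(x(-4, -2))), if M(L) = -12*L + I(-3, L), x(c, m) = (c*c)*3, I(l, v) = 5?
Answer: 23336395/1142 ≈ 20435.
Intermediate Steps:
x(c, m) = 3*c² (x(c, m) = c²*3 = 3*c²)
M(L) = 5 - 12*L (M(L) = -12*L + 5 = 5 - 12*L)
J(H) = (-196 + H)/(2*H) (J(H) = (-196 + H)/((2*H)) = (-196 + H)*(1/(2*H)) = (-196 + H)/(2*H))
(16848 - 1*(-3586)) + J(M(x(-4, -2))) = (16848 - 1*(-3586)) + (-196 + (5 - 36*(-4)²))/(2*(5 - 36*(-4)²)) = (16848 + 3586) + (-196 + (5 - 36*16))/(2*(5 - 36*16)) = 20434 + (-196 + (5 - 12*48))/(2*(5 - 12*48)) = 20434 + (-196 + (5 - 576))/(2*(5 - 576)) = 20434 + (½)*(-196 - 571)/(-571) = 20434 + (½)*(-1/571)*(-767) = 20434 + 767/1142 = 23336395/1142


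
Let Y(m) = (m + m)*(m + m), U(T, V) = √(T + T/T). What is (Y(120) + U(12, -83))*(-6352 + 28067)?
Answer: 1250784000 + 21715*√13 ≈ 1.2509e+9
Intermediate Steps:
U(T, V) = √(1 + T) (U(T, V) = √(T + 1) = √(1 + T))
Y(m) = 4*m² (Y(m) = (2*m)*(2*m) = 4*m²)
(Y(120) + U(12, -83))*(-6352 + 28067) = (4*120² + √(1 + 12))*(-6352 + 28067) = (4*14400 + √13)*21715 = (57600 + √13)*21715 = 1250784000 + 21715*√13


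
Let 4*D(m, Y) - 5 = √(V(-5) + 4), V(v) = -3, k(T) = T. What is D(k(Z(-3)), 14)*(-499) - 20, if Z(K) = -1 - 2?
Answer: -1537/2 ≈ -768.50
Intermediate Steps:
Z(K) = -3
D(m, Y) = 3/2 (D(m, Y) = 5/4 + √(-3 + 4)/4 = 5/4 + √1/4 = 5/4 + (¼)*1 = 5/4 + ¼ = 3/2)
D(k(Z(-3)), 14)*(-499) - 20 = (3/2)*(-499) - 20 = -1497/2 - 20 = -1537/2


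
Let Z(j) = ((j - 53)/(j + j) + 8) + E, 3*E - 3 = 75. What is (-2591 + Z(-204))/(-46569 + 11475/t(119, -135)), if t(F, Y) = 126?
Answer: 7300993/132740964 ≈ 0.055002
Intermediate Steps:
E = 26 (E = 1 + (1/3)*75 = 1 + 25 = 26)
Z(j) = 34 + (-53 + j)/(2*j) (Z(j) = ((j - 53)/(j + j) + 8) + 26 = ((-53 + j)/((2*j)) + 8) + 26 = ((-53 + j)*(1/(2*j)) + 8) + 26 = ((-53 + j)/(2*j) + 8) + 26 = (8 + (-53 + j)/(2*j)) + 26 = 34 + (-53 + j)/(2*j))
(-2591 + Z(-204))/(-46569 + 11475/t(119, -135)) = (-2591 + (1/2)*(-53 + 69*(-204))/(-204))/(-46569 + 11475/126) = (-2591 + (1/2)*(-1/204)*(-53 - 14076))/(-46569 + 11475*(1/126)) = (-2591 + (1/2)*(-1/204)*(-14129))/(-46569 + 1275/14) = (-2591 + 14129/408)/(-650691/14) = -1042999/408*(-14/650691) = 7300993/132740964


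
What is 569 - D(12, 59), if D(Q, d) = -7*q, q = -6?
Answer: 527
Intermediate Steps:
D(Q, d) = 42 (D(Q, d) = -7*(-6) = 42)
569 - D(12, 59) = 569 - 1*42 = 569 - 42 = 527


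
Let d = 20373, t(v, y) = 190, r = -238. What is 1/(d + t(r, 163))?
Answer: 1/20563 ≈ 4.8631e-5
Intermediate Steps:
1/(d + t(r, 163)) = 1/(20373 + 190) = 1/20563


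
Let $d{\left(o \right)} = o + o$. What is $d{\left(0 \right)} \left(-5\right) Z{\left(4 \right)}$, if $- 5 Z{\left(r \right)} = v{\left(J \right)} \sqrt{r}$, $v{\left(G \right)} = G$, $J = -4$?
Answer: $0$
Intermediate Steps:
$d{\left(o \right)} = 2 o$
$Z{\left(r \right)} = \frac{4 \sqrt{r}}{5}$ ($Z{\left(r \right)} = - \frac{\left(-4\right) \sqrt{r}}{5} = \frac{4 \sqrt{r}}{5}$)
$d{\left(0 \right)} \left(-5\right) Z{\left(4 \right)} = 2 \cdot 0 \left(-5\right) \frac{4 \sqrt{4}}{5} = 0 \left(-5\right) \frac{4}{5} \cdot 2 = 0 \cdot \frac{8}{5} = 0$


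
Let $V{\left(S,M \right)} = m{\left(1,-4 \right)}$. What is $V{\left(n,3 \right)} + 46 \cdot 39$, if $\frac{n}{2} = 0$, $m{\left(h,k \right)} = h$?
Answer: $1795$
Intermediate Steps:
$n = 0$ ($n = 2 \cdot 0 = 0$)
$V{\left(S,M \right)} = 1$
$V{\left(n,3 \right)} + 46 \cdot 39 = 1 + 46 \cdot 39 = 1 + 1794 = 1795$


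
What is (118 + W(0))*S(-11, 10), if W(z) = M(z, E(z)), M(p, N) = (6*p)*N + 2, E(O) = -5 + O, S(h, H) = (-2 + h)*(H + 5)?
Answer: -23400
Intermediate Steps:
S(h, H) = (-2 + h)*(5 + H)
M(p, N) = 2 + 6*N*p (M(p, N) = 6*N*p + 2 = 2 + 6*N*p)
W(z) = 2 + 6*z*(-5 + z) (W(z) = 2 + 6*(-5 + z)*z = 2 + 6*z*(-5 + z))
(118 + W(0))*S(-11, 10) = (118 + (2 + 6*0*(-5 + 0)))*(-10 - 2*10 + 5*(-11) + 10*(-11)) = (118 + (2 + 6*0*(-5)))*(-10 - 20 - 55 - 110) = (118 + (2 + 0))*(-195) = (118 + 2)*(-195) = 120*(-195) = -23400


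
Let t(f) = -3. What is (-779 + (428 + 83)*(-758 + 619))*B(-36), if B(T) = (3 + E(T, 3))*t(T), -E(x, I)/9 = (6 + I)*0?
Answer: 646272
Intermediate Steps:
E(x, I) = 0 (E(x, I) = -9*(6 + I)*0 = -9*0 = 0)
B(T) = -9 (B(T) = (3 + 0)*(-3) = 3*(-3) = -9)
(-779 + (428 + 83)*(-758 + 619))*B(-36) = (-779 + (428 + 83)*(-758 + 619))*(-9) = (-779 + 511*(-139))*(-9) = (-779 - 71029)*(-9) = -71808*(-9) = 646272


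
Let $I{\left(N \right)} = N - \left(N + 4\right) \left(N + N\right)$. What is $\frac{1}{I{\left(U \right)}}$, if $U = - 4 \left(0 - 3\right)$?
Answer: $- \frac{1}{372} \approx -0.0026882$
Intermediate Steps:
$U = 12$ ($U = \left(-4\right) \left(-3\right) = 12$)
$I{\left(N \right)} = N - 2 N \left(4 + N\right)$ ($I{\left(N \right)} = N - \left(4 + N\right) 2 N = N - 2 N \left(4 + N\right)$)
$\frac{1}{I{\left(U \right)}} = \frac{1}{\left(-1\right) 12 \left(7 + 2 \cdot 12\right)} = \frac{1}{\left(-1\right) 12 \left(7 + 24\right)} = \frac{1}{\left(-1\right) 12 \cdot 31} = \frac{1}{-372} = - \frac{1}{372}$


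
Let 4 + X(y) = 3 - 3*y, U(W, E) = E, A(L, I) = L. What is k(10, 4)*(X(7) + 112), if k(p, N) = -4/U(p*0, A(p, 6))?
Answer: -36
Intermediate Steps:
X(y) = -1 - 3*y (X(y) = -4 + (3 - 3*y) = -1 - 3*y)
k(p, N) = -4/p
k(10, 4)*(X(7) + 112) = (-4/10)*((-1 - 3*7) + 112) = (-4*1/10)*((-1 - 21) + 112) = -2*(-22 + 112)/5 = -2/5*90 = -36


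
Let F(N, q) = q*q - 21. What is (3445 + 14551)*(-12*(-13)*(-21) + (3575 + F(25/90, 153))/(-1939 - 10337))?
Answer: -16459443851/279 ≈ -5.8994e+7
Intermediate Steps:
F(N, q) = -21 + q² (F(N, q) = q² - 21 = -21 + q²)
(3445 + 14551)*(-12*(-13)*(-21) + (3575 + F(25/90, 153))/(-1939 - 10337)) = (3445 + 14551)*(-12*(-13)*(-21) + (3575 + (-21 + 153²))/(-1939 - 10337)) = 17996*(156*(-21) + (3575 + (-21 + 23409))/(-12276)) = 17996*(-3276 + (3575 + 23388)*(-1/12276)) = 17996*(-3276 + 26963*(-1/12276)) = 17996*(-3276 - 26963/12276) = 17996*(-40243139/12276) = -16459443851/279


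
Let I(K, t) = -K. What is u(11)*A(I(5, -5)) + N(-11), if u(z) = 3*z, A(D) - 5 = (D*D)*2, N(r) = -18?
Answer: 1797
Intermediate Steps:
A(D) = 5 + 2*D² (A(D) = 5 + (D*D)*2 = 5 + D²*2 = 5 + 2*D²)
u(11)*A(I(5, -5)) + N(-11) = (3*11)*(5 + 2*(-1*5)²) - 18 = 33*(5 + 2*(-5)²) - 18 = 33*(5 + 2*25) - 18 = 33*(5 + 50) - 18 = 33*55 - 18 = 1815 - 18 = 1797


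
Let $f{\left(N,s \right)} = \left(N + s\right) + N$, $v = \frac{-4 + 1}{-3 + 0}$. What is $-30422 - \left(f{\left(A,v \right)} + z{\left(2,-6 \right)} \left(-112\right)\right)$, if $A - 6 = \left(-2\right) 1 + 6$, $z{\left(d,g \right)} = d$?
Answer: $-30219$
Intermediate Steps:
$v = 1$ ($v = - \frac{3}{-3} = \left(-3\right) \left(- \frac{1}{3}\right) = 1$)
$A = 10$ ($A = 6 + \left(\left(-2\right) 1 + 6\right) = 6 + \left(-2 + 6\right) = 6 + 4 = 10$)
$f{\left(N,s \right)} = s + 2 N$
$-30422 - \left(f{\left(A,v \right)} + z{\left(2,-6 \right)} \left(-112\right)\right) = -30422 - \left(\left(1 + 2 \cdot 10\right) + 2 \left(-112\right)\right) = -30422 - \left(\left(1 + 20\right) - 224\right) = -30422 - \left(21 - 224\right) = -30422 - -203 = -30422 + 203 = -30219$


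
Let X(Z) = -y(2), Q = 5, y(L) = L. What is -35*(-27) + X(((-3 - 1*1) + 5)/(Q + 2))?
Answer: 943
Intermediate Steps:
X(Z) = -2 (X(Z) = -1*2 = -2)
-35*(-27) + X(((-3 - 1*1) + 5)/(Q + 2)) = -35*(-27) - 2 = 945 - 2 = 943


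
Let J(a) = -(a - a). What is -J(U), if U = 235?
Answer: 0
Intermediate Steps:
J(a) = 0 (J(a) = -1*0 = 0)
-J(U) = -1*0 = 0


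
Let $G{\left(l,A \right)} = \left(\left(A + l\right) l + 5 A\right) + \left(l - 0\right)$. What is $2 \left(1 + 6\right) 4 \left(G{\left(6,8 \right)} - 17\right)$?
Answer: $6328$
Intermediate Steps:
$G{\left(l,A \right)} = l + 5 A + l \left(A + l\right)$ ($G{\left(l,A \right)} = \left(l \left(A + l\right) + 5 A\right) + \left(l + 0\right) = \left(5 A + l \left(A + l\right)\right) + l = l + 5 A + l \left(A + l\right)$)
$2 \left(1 + 6\right) 4 \left(G{\left(6,8 \right)} - 17\right) = 2 \left(1 + 6\right) 4 \left(\left(6 + 6^{2} + 5 \cdot 8 + 8 \cdot 6\right) - 17\right) = 2 \cdot 7 \cdot 4 \left(\left(6 + 36 + 40 + 48\right) - 17\right) = 2 \cdot 28 \left(130 - 17\right) = 56 \cdot 113 = 6328$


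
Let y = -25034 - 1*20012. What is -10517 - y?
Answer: 34529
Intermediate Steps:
y = -45046 (y = -25034 - 20012 = -45046)
-10517 - y = -10517 - 1*(-45046) = -10517 + 45046 = 34529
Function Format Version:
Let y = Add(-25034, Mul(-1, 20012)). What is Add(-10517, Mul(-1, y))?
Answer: 34529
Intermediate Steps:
y = -45046 (y = Add(-25034, -20012) = -45046)
Add(-10517, Mul(-1, y)) = Add(-10517, Mul(-1, -45046)) = Add(-10517, 45046) = 34529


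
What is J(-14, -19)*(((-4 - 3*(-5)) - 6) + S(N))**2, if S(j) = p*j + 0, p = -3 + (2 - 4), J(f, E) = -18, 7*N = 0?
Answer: -450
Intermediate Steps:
N = 0 (N = (1/7)*0 = 0)
p = -5 (p = -3 - 2 = -5)
S(j) = -5*j (S(j) = -5*j + 0 = -5*j)
J(-14, -19)*(((-4 - 3*(-5)) - 6) + S(N))**2 = -18*(((-4 - 3*(-5)) - 6) - 5*0)**2 = -18*(((-4 + 15) - 6) + 0)**2 = -18*((11 - 6) + 0)**2 = -18*(5 + 0)**2 = -18*5**2 = -18*25 = -450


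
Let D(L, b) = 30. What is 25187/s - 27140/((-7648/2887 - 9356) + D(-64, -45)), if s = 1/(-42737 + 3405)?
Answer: -2668013441946886/2693181 ≈ -9.9066e+8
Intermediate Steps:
s = -1/39332 (s = 1/(-39332) = -1/39332 ≈ -2.5425e-5)
25187/s - 27140/((-7648/2887 - 9356) + D(-64, -45)) = 25187/(-1/39332) - 27140/((-7648/2887 - 9356) + 30) = 25187*(-39332) - 27140/((-7648*1/2887 - 9356) + 30) = -990655084 - 27140/((-7648/2887 - 9356) + 30) = -990655084 - 27140/(-27018420/2887 + 30) = -990655084 - 27140/(-26931810/2887) = -990655084 - 27140*(-2887/26931810) = -990655084 + 7835318/2693181 = -2668013441946886/2693181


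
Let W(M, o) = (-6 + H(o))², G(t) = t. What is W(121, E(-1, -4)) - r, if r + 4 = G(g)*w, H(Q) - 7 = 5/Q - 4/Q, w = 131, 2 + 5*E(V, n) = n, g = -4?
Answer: 19009/36 ≈ 528.03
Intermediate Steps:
E(V, n) = -⅖ + n/5
H(Q) = 7 + 1/Q (H(Q) = 7 + (5/Q - 4/Q) = 7 + 1/Q)
W(M, o) = (1 + 1/o)² (W(M, o) = (-6 + (7 + 1/o))² = (1 + 1/o)²)
r = -528 (r = -4 - 4*131 = -4 - 524 = -528)
W(121, E(-1, -4)) - r = (1 + (-⅖ + (⅕)*(-4)))²/(-⅖ + (⅕)*(-4))² - 1*(-528) = (1 + (-⅖ - ⅘))²/(-⅖ - ⅘)² + 528 = (1 - 6/5)²/(-6/5)² + 528 = 25*(-⅕)²/36 + 528 = (25/36)*(1/25) + 528 = 1/36 + 528 = 19009/36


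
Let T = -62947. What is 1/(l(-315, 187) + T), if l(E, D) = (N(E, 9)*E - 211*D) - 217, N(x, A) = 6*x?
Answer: 1/492729 ≈ 2.0295e-6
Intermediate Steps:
l(E, D) = -217 - 211*D + 6*E² (l(E, D) = ((6*E)*E - 211*D) - 217 = (6*E² - 211*D) - 217 = (-211*D + 6*E²) - 217 = -217 - 211*D + 6*E²)
1/(l(-315, 187) + T) = 1/((-217 - 211*187 + 6*(-315)²) - 62947) = 1/((-217 - 39457 + 6*99225) - 62947) = 1/((-217 - 39457 + 595350) - 62947) = 1/(555676 - 62947) = 1/492729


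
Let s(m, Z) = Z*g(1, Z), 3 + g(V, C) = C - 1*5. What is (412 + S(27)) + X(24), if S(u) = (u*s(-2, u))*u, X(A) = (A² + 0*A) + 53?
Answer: 375018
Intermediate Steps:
g(V, C) = -8 + C (g(V, C) = -3 + (C - 1*5) = -3 + (C - 5) = -3 + (-5 + C) = -8 + C)
s(m, Z) = Z*(-8 + Z)
X(A) = 53 + A² (X(A) = (A² + 0) + 53 = A² + 53 = 53 + A²)
S(u) = u³*(-8 + u) (S(u) = (u*(u*(-8 + u)))*u = (u²*(-8 + u))*u = u³*(-8 + u))
(412 + S(27)) + X(24) = (412 + 27³*(-8 + 27)) + (53 + 24²) = (412 + 19683*19) + (53 + 576) = (412 + 373977) + 629 = 374389 + 629 = 375018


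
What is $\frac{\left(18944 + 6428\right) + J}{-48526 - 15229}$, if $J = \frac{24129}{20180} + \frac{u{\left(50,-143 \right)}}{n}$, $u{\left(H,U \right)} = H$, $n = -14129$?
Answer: $- \frac{7234486247481}{18178030891100} \approx -0.39798$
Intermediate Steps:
$J = \frac{339909641}{285123220}$ ($J = \frac{24129}{20180} + \frac{50}{-14129} = 24129 \cdot \frac{1}{20180} + 50 \left(- \frac{1}{14129}\right) = \frac{24129}{20180} - \frac{50}{14129} = \frac{339909641}{285123220} \approx 1.1922$)
$\frac{\left(18944 + 6428\right) + J}{-48526 - 15229} = \frac{\left(18944 + 6428\right) + \frac{339909641}{285123220}}{-48526 - 15229} = \frac{25372 + \frac{339909641}{285123220}}{-63755} = \frac{7234486247481}{285123220} \left(- \frac{1}{63755}\right) = - \frac{7234486247481}{18178030891100}$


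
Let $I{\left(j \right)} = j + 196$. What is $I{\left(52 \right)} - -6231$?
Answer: $6479$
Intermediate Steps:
$I{\left(j \right)} = 196 + j$
$I{\left(52 \right)} - -6231 = \left(196 + 52\right) - -6231 = 248 + 6231 = 6479$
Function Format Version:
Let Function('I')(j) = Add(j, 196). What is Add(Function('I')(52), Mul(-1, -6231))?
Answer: 6479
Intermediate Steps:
Function('I')(j) = Add(196, j)
Add(Function('I')(52), Mul(-1, -6231)) = Add(Add(196, 52), Mul(-1, -6231)) = Add(248, 6231) = 6479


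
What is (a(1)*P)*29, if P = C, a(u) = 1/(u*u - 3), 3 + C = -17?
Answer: 290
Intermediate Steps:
C = -20 (C = -3 - 17 = -20)
a(u) = 1/(-3 + u²) (a(u) = 1/(u² - 3) = 1/(-3 + u²))
P = -20
(a(1)*P)*29 = (-20/(-3 + 1²))*29 = (-20/(-3 + 1))*29 = (-20/(-2))*29 = -½*(-20)*29 = 10*29 = 290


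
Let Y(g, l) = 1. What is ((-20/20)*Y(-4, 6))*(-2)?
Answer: 2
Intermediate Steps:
((-20/20)*Y(-4, 6))*(-2) = (-20/20*1)*(-2) = (-20*1/20*1)*(-2) = -1*1*(-2) = -1*(-2) = 2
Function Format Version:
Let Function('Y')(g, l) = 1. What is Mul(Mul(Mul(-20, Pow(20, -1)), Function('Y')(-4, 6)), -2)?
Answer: 2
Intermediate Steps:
Mul(Mul(Mul(-20, Pow(20, -1)), Function('Y')(-4, 6)), -2) = Mul(Mul(Mul(-20, Pow(20, -1)), 1), -2) = Mul(Mul(Mul(-20, Rational(1, 20)), 1), -2) = Mul(Mul(-1, 1), -2) = Mul(-1, -2) = 2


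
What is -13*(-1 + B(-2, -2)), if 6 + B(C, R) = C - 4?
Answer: 169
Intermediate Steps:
B(C, R) = -10 + C (B(C, R) = -6 + (C - 4) = -6 + (-4 + C) = -10 + C)
-13*(-1 + B(-2, -2)) = -13*(-1 + (-10 - 2)) = -13*(-1 - 12) = -13*(-13) = 169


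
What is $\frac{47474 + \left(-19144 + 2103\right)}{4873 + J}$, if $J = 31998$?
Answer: $\frac{30433}{36871} \approx 0.82539$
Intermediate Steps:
$\frac{47474 + \left(-19144 + 2103\right)}{4873 + J} = \frac{47474 + \left(-19144 + 2103\right)}{4873 + 31998} = \frac{47474 - 17041}{36871} = 30433 \cdot \frac{1}{36871} = \frac{30433}{36871}$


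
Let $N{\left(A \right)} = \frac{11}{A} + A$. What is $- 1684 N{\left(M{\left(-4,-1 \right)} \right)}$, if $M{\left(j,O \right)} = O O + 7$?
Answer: $- \frac{31575}{2} \approx -15788.0$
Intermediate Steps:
$M{\left(j,O \right)} = 7 + O^{2}$ ($M{\left(j,O \right)} = O^{2} + 7 = 7 + O^{2}$)
$N{\left(A \right)} = A + \frac{11}{A}$
$- 1684 N{\left(M{\left(-4,-1 \right)} \right)} = - 1684 \left(\left(7 + \left(-1\right)^{2}\right) + \frac{11}{7 + \left(-1\right)^{2}}\right) = - 1684 \left(\left(7 + 1\right) + \frac{11}{7 + 1}\right) = - 1684 \left(8 + \frac{11}{8}\right) = \left(-1684\right) \frac{75}{8} = - \frac{31575}{2}$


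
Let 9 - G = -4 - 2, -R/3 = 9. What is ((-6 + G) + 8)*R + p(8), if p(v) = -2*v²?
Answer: -587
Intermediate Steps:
R = -27 (R = -3*9 = -27)
G = 15 (G = 9 - (-4 - 2) = 9 - 1*(-6) = 9 + 6 = 15)
((-6 + G) + 8)*R + p(8) = ((-6 + 15) + 8)*(-27) - 2*8² = (9 + 8)*(-27) - 2*64 = 17*(-27) - 128 = -459 - 128 = -587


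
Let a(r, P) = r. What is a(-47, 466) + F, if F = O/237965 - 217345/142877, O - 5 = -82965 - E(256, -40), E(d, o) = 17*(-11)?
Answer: -237361992883/4857103615 ≈ -48.869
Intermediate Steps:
E(d, o) = -187
O = -82773 (O = 5 + (-82965 - 1*(-187)) = 5 + (-82965 + 187) = 5 - 82778 = -82773)
F = -9078122978/4857103615 (F = -82773/237965 - 217345/142877 = -9078122978/4857103615 ≈ -1.8690)
a(-47, 466) + F = -47 - 9078122978/4857103615 = -237361992883/4857103615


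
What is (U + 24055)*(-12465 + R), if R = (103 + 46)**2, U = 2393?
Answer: 257497728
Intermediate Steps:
R = 22201 (R = 149**2 = 22201)
(U + 24055)*(-12465 + R) = (2393 + 24055)*(-12465 + 22201) = 26448*9736 = 257497728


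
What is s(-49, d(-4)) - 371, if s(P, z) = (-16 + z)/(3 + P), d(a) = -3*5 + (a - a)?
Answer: -17035/46 ≈ -370.33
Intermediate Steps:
d(a) = -15 (d(a) = -15 + 0 = -15)
s(P, z) = (-16 + z)/(3 + P)
s(-49, d(-4)) - 371 = (-16 - 15)/(3 - 49) - 371 = -31/(-46) - 371 = -1/46*(-31) - 371 = 31/46 - 371 = -17035/46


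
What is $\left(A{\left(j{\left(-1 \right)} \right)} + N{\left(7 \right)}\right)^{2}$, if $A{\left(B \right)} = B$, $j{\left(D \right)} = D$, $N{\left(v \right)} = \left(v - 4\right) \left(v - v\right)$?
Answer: $1$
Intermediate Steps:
$N{\left(v \right)} = 0$ ($N{\left(v \right)} = \left(-4 + v\right) 0 = 0$)
$\left(A{\left(j{\left(-1 \right)} \right)} + N{\left(7 \right)}\right)^{2} = \left(-1 + 0\right)^{2} = \left(-1\right)^{2} = 1$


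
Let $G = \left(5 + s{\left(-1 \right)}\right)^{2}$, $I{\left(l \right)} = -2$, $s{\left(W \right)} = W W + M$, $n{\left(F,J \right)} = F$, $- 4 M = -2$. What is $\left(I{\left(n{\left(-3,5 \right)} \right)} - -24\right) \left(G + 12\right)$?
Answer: $\frac{2387}{2} \approx 1193.5$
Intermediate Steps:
$M = \frac{1}{2}$ ($M = \left(- \frac{1}{4}\right) \left(-2\right) = \frac{1}{2} \approx 0.5$)
$s{\left(W \right)} = \frac{1}{2} + W^{2}$ ($s{\left(W \right)} = W W + \frac{1}{2} = W^{2} + \frac{1}{2} = \frac{1}{2} + W^{2}$)
$G = \frac{169}{4}$ ($G = \left(5 + \left(\frac{1}{2} + \left(-1\right)^{2}\right)\right)^{2} = \left(5 + \left(\frac{1}{2} + 1\right)\right)^{2} = \left(5 + \frac{3}{2}\right)^{2} = \left(\frac{13}{2}\right)^{2} = \frac{169}{4} \approx 42.25$)
$\left(I{\left(n{\left(-3,5 \right)} \right)} - -24\right) \left(G + 12\right) = \left(-2 - -24\right) \left(\frac{169}{4} + 12\right) = \left(-2 + 24\right) \frac{217}{4} = 22 \cdot \frac{217}{4} = \frac{2387}{2}$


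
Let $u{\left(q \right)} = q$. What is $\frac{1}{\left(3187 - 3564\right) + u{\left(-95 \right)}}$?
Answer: $- \frac{1}{472} \approx -0.0021186$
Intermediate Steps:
$\frac{1}{\left(3187 - 3564\right) + u{\left(-95 \right)}} = \frac{1}{\left(3187 - 3564\right) - 95} = \frac{1}{-377 - 95} = \frac{1}{-472} = - \frac{1}{472}$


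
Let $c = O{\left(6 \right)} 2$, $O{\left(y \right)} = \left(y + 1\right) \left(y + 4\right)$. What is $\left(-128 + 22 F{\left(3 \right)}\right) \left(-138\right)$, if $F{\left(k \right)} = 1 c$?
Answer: $-407376$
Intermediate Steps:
$O{\left(y \right)} = \left(1 + y\right) \left(4 + y\right)$
$c = 140$ ($c = \left(4 + 6^{2} + 5 \cdot 6\right) 2 = \left(4 + 36 + 30\right) 2 = 70 \cdot 2 = 140$)
$F{\left(k \right)} = 140$ ($F{\left(k \right)} = 1 \cdot 140 = 140$)
$\left(-128 + 22 F{\left(3 \right)}\right) \left(-138\right) = \left(-128 + 22 \cdot 140\right) \left(-138\right) = \left(-128 + 3080\right) \left(-138\right) = 2952 \left(-138\right) = -407376$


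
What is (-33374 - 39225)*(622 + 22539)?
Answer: -1681465439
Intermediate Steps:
(-33374 - 39225)*(622 + 22539) = -72599*23161 = -1681465439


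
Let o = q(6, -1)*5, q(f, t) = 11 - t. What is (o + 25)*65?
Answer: 5525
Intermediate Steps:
o = 60 (o = (11 - 1*(-1))*5 = (11 + 1)*5 = 12*5 = 60)
(o + 25)*65 = (60 + 25)*65 = 85*65 = 5525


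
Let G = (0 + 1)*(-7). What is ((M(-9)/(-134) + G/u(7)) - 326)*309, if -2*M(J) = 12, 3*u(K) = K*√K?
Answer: -6748251/67 - 927*√7/7 ≈ -1.0107e+5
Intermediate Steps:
u(K) = K^(3/2)/3 (u(K) = (K*√K)/3 = K^(3/2)/3)
M(J) = -6 (M(J) = -½*12 = -6)
G = -7 (G = 1*(-7) = -7)
((M(-9)/(-134) + G/u(7)) - 326)*309 = ((-6/(-134) - 7*3*√7/49) - 326)*309 = ((-6*(-1/134) - 7*3*√7/49) - 326)*309 = ((3/67 - 7*3*√7/49) - 326)*309 = ((3/67 - 3*√7/7) - 326)*309 = (-21839/67 - 3*√7/7)*309 = -6748251/67 - 927*√7/7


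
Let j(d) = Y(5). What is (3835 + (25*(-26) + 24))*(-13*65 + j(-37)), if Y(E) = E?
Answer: -2695560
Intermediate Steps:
j(d) = 5
(3835 + (25*(-26) + 24))*(-13*65 + j(-37)) = (3835 + (25*(-26) + 24))*(-13*65 + 5) = (3835 + (-650 + 24))*(-845 + 5) = (3835 - 626)*(-840) = 3209*(-840) = -2695560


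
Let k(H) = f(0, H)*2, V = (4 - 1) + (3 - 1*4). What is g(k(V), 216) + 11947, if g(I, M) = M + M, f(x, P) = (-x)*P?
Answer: 12379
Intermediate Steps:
V = 2 (V = 3 + (3 - 4) = 3 - 1 = 2)
f(x, P) = -P*x
k(H) = 0 (k(H) = -1*H*0*2 = 0*2 = 0)
g(I, M) = 2*M
g(k(V), 216) + 11947 = 2*216 + 11947 = 432 + 11947 = 12379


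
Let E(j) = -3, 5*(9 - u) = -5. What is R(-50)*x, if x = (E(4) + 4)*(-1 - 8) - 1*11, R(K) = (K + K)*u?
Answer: 20000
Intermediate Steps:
u = 10 (u = 9 - 1/5*(-5) = 9 + 1 = 10)
R(K) = 20*K (R(K) = (K + K)*10 = (2*K)*10 = 20*K)
x = -20 (x = (-3 + 4)*(-1 - 8) - 1*11 = 1*(-9) - 11 = -9 - 11 = -20)
R(-50)*x = (20*(-50))*(-20) = -1000*(-20) = 20000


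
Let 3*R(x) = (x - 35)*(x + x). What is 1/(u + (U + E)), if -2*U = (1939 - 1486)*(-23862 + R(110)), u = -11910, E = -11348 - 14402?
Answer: 1/4121333 ≈ 2.4264e-7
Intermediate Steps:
E = -25750
R(x) = 2*x*(-35 + x)/3 (R(x) = ((x - 35)*(x + x))/3 = ((-35 + x)*(2*x))/3 = (2*x*(-35 + x))/3 = 2*x*(-35 + x)/3)
U = 4158993 (U = -(1939 - 1486)*(-23862 + (⅔)*110*(-35 + 110))/2 = -453*(-23862 + (⅔)*110*75)/2 = -453*(-23862 + 5500)/2 = -453*(-18362)/2 = -½*(-8317986) = 4158993)
1/(u + (U + E)) = 1/(-11910 + (4158993 - 25750)) = 1/(-11910 + 4133243) = 1/4121333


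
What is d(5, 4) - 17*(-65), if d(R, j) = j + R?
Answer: 1114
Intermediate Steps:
d(R, j) = R + j
d(5, 4) - 17*(-65) = (5 + 4) - 17*(-65) = 9 + 1105 = 1114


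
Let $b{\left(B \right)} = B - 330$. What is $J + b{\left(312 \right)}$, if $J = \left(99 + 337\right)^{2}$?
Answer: $190078$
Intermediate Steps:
$J = 190096$ ($J = 436^{2} = 190096$)
$b{\left(B \right)} = -330 + B$ ($b{\left(B \right)} = B - 330 = -330 + B$)
$J + b{\left(312 \right)} = 190096 + \left(-330 + 312\right) = 190096 - 18 = 190078$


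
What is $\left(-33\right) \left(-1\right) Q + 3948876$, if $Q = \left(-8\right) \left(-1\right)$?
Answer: $3949140$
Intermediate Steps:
$Q = 8$
$\left(-33\right) \left(-1\right) Q + 3948876 = \left(-33\right) \left(-1\right) 8 + 3948876 = 33 \cdot 8 + 3948876 = 264 + 3948876 = 3949140$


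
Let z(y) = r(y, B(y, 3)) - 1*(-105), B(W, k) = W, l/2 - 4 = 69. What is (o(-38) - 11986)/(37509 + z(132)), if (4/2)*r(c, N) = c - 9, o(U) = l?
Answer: -23680/75351 ≈ -0.31426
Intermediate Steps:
l = 146 (l = 8 + 2*69 = 8 + 138 = 146)
o(U) = 146
r(c, N) = -9/2 + c/2 (r(c, N) = (c - 9)/2 = (-9 + c)/2 = -9/2 + c/2)
z(y) = 201/2 + y/2 (z(y) = (-9/2 + y/2) - 1*(-105) = (-9/2 + y/2) + 105 = 201/2 + y/2)
(o(-38) - 11986)/(37509 + z(132)) = (146 - 11986)/(37509 + (201/2 + (½)*132)) = -11840/(37509 + (201/2 + 66)) = -11840/(37509 + 333/2) = -11840/75351/2 = -11840*2/75351 = -23680/75351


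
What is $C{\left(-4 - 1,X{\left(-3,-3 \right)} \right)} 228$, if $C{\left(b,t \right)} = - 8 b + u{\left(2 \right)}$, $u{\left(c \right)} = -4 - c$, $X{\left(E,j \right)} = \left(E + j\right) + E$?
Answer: $7752$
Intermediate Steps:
$X{\left(E,j \right)} = j + 2 E$
$C{\left(b,t \right)} = -6 - 8 b$ ($C{\left(b,t \right)} = - 8 b - 6 = -6 - 8 b$)
$C{\left(-4 - 1,X{\left(-3,-3 \right)} \right)} 228 = \left(-6 - 8 \left(-4 - 1\right)\right) 228 = \left(-6 - -40\right) 228 = \left(-6 + 40\right) 228 = 34 \cdot 228 = 7752$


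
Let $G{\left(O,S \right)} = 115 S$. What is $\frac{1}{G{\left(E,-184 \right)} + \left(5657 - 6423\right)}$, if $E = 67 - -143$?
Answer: $- \frac{1}{21926} \approx -4.5608 \cdot 10^{-5}$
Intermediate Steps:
$E = 210$ ($E = 67 + 143 = 210$)
$\frac{1}{G{\left(E,-184 \right)} + \left(5657 - 6423\right)} = \frac{1}{115 \left(-184\right) + \left(5657 - 6423\right)} = \frac{1}{-21160 + \left(5657 - 6423\right)} = \frac{1}{-21160 - 766} = \frac{1}{-21926} = - \frac{1}{21926}$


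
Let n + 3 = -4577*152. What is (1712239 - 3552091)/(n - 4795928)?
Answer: 613284/1830545 ≈ 0.33503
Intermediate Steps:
n = -695707 (n = -3 - 4577*152 = -3 - 695704 = -695707)
(1712239 - 3552091)/(n - 4795928) = (1712239 - 3552091)/(-695707 - 4795928) = -1839852/(-5491635) = -1839852*(-1/5491635) = 613284/1830545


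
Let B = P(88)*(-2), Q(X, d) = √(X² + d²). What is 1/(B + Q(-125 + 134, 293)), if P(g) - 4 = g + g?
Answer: -36/4367 - √85930/43670 ≈ -0.014956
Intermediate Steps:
P(g) = 4 + 2*g (P(g) = 4 + (g + g) = 4 + 2*g)
B = -360 (B = (4 + 2*88)*(-2) = (4 + 176)*(-2) = 180*(-2) = -360)
1/(B + Q(-125 + 134, 293)) = 1/(-360 + √((-125 + 134)² + 293²)) = 1/(-360 + √(9² + 85849)) = 1/(-360 + √(81 + 85849)) = 1/(-360 + √85930)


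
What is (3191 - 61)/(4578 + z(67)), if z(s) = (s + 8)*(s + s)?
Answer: 1565/7314 ≈ 0.21397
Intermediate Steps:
z(s) = 2*s*(8 + s) (z(s) = (8 + s)*(2*s) = 2*s*(8 + s))
(3191 - 61)/(4578 + z(67)) = (3191 - 61)/(4578 + 2*67*(8 + 67)) = 3130/(4578 + 2*67*75) = 3130/(4578 + 10050) = 3130/14628 = 3130*(1/14628) = 1565/7314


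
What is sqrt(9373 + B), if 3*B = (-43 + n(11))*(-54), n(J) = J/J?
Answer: sqrt(10129) ≈ 100.64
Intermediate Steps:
n(J) = 1
B = 756 (B = ((-43 + 1)*(-54))/3 = (-42*(-54))/3 = (1/3)*2268 = 756)
sqrt(9373 + B) = sqrt(9373 + 756) = sqrt(10129)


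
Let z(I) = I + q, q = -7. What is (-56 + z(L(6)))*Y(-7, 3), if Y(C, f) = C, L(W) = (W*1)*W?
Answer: 189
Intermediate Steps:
L(W) = W**2 (L(W) = W*W = W**2)
z(I) = -7 + I (z(I) = I - 7 = -7 + I)
(-56 + z(L(6)))*Y(-7, 3) = (-56 + (-7 + 6**2))*(-7) = (-56 + (-7 + 36))*(-7) = (-56 + 29)*(-7) = -27*(-7) = 189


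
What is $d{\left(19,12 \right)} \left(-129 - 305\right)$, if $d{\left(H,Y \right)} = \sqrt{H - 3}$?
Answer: $-1736$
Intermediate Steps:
$d{\left(H,Y \right)} = \sqrt{-3 + H}$
$d{\left(19,12 \right)} \left(-129 - 305\right) = \sqrt{-3 + 19} \left(-129 - 305\right) = \sqrt{16} \left(-434\right) = 4 \left(-434\right) = -1736$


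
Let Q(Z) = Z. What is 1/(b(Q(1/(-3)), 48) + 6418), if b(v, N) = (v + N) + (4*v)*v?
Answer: 9/58195 ≈ 0.00015465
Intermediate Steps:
b(v, N) = N + v + 4*v² (b(v, N) = (N + v) + 4*v² = N + v + 4*v²)
1/(b(Q(1/(-3)), 48) + 6418) = 1/((48 + 1/(-3) + 4*(1/(-3))²) + 6418) = 1/((48 - ⅓ + 4*(-⅓)²) + 6418) = 1/((48 - ⅓ + 4*(⅑)) + 6418) = 1/((48 - ⅓ + 4/9) + 6418) = 1/(433/9 + 6418) = 1/(58195/9) = 9/58195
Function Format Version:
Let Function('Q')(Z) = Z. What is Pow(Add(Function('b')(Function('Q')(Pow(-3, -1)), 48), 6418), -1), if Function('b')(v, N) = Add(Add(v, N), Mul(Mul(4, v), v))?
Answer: Rational(9, 58195) ≈ 0.00015465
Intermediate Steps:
Function('b')(v, N) = Add(N, v, Mul(4, Pow(v, 2))) (Function('b')(v, N) = Add(Add(N, v), Mul(4, Pow(v, 2))) = Add(N, v, Mul(4, Pow(v, 2))))
Pow(Add(Function('b')(Function('Q')(Pow(-3, -1)), 48), 6418), -1) = Pow(Add(Add(48, Pow(-3, -1), Mul(4, Pow(Pow(-3, -1), 2))), 6418), -1) = Pow(Add(Add(48, Rational(-1, 3), Mul(4, Pow(Rational(-1, 3), 2))), 6418), -1) = Pow(Add(Add(48, Rational(-1, 3), Mul(4, Rational(1, 9))), 6418), -1) = Pow(Add(Add(48, Rational(-1, 3), Rational(4, 9)), 6418), -1) = Pow(Add(Rational(433, 9), 6418), -1) = Pow(Rational(58195, 9), -1) = Rational(9, 58195)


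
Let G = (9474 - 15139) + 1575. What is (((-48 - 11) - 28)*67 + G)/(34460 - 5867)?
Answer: -9919/28593 ≈ -0.34690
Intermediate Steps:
G = -4090 (G = -5665 + 1575 = -4090)
(((-48 - 11) - 28)*67 + G)/(34460 - 5867) = (((-48 - 11) - 28)*67 - 4090)/(34460 - 5867) = ((-59 - 28)*67 - 4090)/28593 = (-87*67 - 4090)*(1/28593) = (-5829 - 4090)*(1/28593) = -9919*1/28593 = -9919/28593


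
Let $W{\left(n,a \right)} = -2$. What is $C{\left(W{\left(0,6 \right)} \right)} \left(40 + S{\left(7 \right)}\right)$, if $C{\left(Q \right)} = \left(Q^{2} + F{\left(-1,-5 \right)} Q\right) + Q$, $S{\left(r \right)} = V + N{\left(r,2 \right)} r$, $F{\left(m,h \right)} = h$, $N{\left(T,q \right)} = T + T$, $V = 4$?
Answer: $1704$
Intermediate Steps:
$N{\left(T,q \right)} = 2 T$
$S{\left(r \right)} = 4 + 2 r^{2}$ ($S{\left(r \right)} = 4 + 2 r r = 4 + 2 r^{2}$)
$C{\left(Q \right)} = Q^{2} - 4 Q$ ($C{\left(Q \right)} = \left(Q^{2} - 5 Q\right) + Q = Q^{2} - 4 Q$)
$C{\left(W{\left(0,6 \right)} \right)} \left(40 + S{\left(7 \right)}\right) = - 2 \left(-4 - 2\right) \left(40 + \left(4 + 2 \cdot 7^{2}\right)\right) = \left(-2\right) \left(-6\right) \left(40 + \left(4 + 2 \cdot 49\right)\right) = 12 \left(40 + \left(4 + 98\right)\right) = 12 \left(40 + 102\right) = 12 \cdot 142 = 1704$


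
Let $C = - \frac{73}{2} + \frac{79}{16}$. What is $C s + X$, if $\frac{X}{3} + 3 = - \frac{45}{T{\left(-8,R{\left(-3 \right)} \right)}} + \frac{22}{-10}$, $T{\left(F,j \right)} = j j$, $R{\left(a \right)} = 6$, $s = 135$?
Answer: $- \frac{342423}{80} \approx -4280.3$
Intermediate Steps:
$T{\left(F,j \right)} = j^{2}$
$C = - \frac{505}{16}$ ($C = \left(-73\right) \frac{1}{2} + 79 \cdot \frac{1}{16} = - \frac{73}{2} + \frac{79}{16} = - \frac{505}{16} \approx -31.563$)
$X = - \frac{387}{20}$ ($X = -9 + 3 \left(- \frac{45}{6^{2}} + \frac{22}{-10}\right) = -9 + 3 \left(- \frac{45}{36} + 22 \left(- \frac{1}{10}\right)\right) = -9 + 3 \left(\left(-45\right) \frac{1}{36} - \frac{11}{5}\right) = -9 + 3 \left(- \frac{5}{4} - \frac{11}{5}\right) = -9 + 3 \left(- \frac{69}{20}\right) = -9 - \frac{207}{20} = - \frac{387}{20} \approx -19.35$)
$C s + X = \left(- \frac{505}{16}\right) 135 - \frac{387}{20} = - \frac{68175}{16} - \frac{387}{20} = - \frac{342423}{80}$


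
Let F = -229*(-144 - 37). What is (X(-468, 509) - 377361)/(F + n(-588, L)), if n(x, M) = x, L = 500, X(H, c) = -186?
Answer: -377547/40861 ≈ -9.2398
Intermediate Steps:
F = 41449 (F = -229*(-181) = 41449)
(X(-468, 509) - 377361)/(F + n(-588, L)) = (-186 - 377361)/(41449 - 588) = -377547/40861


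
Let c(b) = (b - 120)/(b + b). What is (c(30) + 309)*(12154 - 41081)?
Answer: -17790105/2 ≈ -8.8951e+6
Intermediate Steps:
c(b) = (-120 + b)/(2*b) (c(b) = (-120 + b)/((2*b)) = (-120 + b)*(1/(2*b)) = (-120 + b)/(2*b))
(c(30) + 309)*(12154 - 41081) = ((½)*(-120 + 30)/30 + 309)*(12154 - 41081) = ((½)*(1/30)*(-90) + 309)*(-28927) = (-3/2 + 309)*(-28927) = (615/2)*(-28927) = -17790105/2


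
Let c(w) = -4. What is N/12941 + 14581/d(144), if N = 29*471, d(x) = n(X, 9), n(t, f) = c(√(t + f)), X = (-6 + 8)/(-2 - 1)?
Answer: -188638085/51764 ≈ -3644.2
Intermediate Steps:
X = -⅔ (X = 2/(-3) = 2*(-⅓) = -⅔ ≈ -0.66667)
n(t, f) = -4
d(x) = -4
N = 13659
N/12941 + 14581/d(144) = 13659/12941 + 14581/(-4) = 13659*(1/12941) + 14581*(-¼) = 13659/12941 - 14581/4 = -188638085/51764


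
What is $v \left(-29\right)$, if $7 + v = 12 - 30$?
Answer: $725$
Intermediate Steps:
$v = -25$ ($v = -7 + \left(12 - 30\right) = -7 - 18 = -25$)
$v \left(-29\right) = \left(-25\right) \left(-29\right) = 725$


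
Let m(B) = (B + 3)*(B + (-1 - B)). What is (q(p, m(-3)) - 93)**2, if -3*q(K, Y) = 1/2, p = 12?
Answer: 312481/36 ≈ 8680.0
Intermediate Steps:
m(B) = -3 - B (m(B) = (3 + B)*(-1) = -3 - B)
q(K, Y) = -1/6 (q(K, Y) = -1/3/2 = -1/3*1/2 = -1/6)
(q(p, m(-3)) - 93)**2 = (-1/6 - 93)**2 = (-559/6)**2 = 312481/36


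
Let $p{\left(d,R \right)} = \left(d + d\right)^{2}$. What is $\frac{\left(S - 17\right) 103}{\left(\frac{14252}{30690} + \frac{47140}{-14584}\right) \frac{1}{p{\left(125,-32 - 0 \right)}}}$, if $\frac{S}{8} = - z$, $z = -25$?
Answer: $- \frac{65910087601875000}{154859429} \approx -4.2561 \cdot 10^{8}$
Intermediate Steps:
$S = 200$ ($S = 8 \left(\left(-1\right) \left(-25\right)\right) = 8 \cdot 25 = 200$)
$p{\left(d,R \right)} = 4 d^{2}$ ($p{\left(d,R \right)} = \left(2 d\right)^{2} = 4 d^{2}$)
$\frac{\left(S - 17\right) 103}{\left(\frac{14252}{30690} + \frac{47140}{-14584}\right) \frac{1}{p{\left(125,-32 - 0 \right)}}} = \frac{\left(200 - 17\right) 103}{\left(\frac{14252}{30690} + \frac{47140}{-14584}\right) \frac{1}{4 \cdot 125^{2}}} = \frac{183 \cdot 103}{\left(14252 \cdot \frac{1}{30690} + 47140 \left(- \frac{1}{14584}\right)\right) \frac{1}{4 \cdot 15625}} = \frac{18849}{\left(\frac{7126}{15345} - \frac{11785}{3646}\right) \frac{1}{62500}} = \frac{18849}{\left(- \frac{154859429}{55947870}\right) \frac{1}{62500}} = \frac{18849}{- \frac{154859429}{3496741875000}} = 18849 \left(- \frac{3496741875000}{154859429}\right) = - \frac{65910087601875000}{154859429}$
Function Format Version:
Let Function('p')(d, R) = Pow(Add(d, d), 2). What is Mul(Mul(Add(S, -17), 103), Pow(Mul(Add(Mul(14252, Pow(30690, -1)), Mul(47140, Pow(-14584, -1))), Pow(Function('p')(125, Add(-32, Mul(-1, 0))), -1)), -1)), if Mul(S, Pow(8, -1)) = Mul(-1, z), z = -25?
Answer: Rational(-65910087601875000, 154859429) ≈ -4.2561e+8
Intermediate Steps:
S = 200 (S = Mul(8, Mul(-1, -25)) = Mul(8, 25) = 200)
Function('p')(d, R) = Mul(4, Pow(d, 2)) (Function('p')(d, R) = Pow(Mul(2, d), 2) = Mul(4, Pow(d, 2)))
Mul(Mul(Add(S, -17), 103), Pow(Mul(Add(Mul(14252, Pow(30690, -1)), Mul(47140, Pow(-14584, -1))), Pow(Function('p')(125, Add(-32, Mul(-1, 0))), -1)), -1)) = Mul(Mul(Add(200, -17), 103), Pow(Mul(Add(Mul(14252, Pow(30690, -1)), Mul(47140, Pow(-14584, -1))), Pow(Mul(4, Pow(125, 2)), -1)), -1)) = Mul(Mul(183, 103), Pow(Mul(Add(Mul(14252, Rational(1, 30690)), Mul(47140, Rational(-1, 14584))), Pow(Mul(4, 15625), -1)), -1)) = Mul(18849, Pow(Mul(Add(Rational(7126, 15345), Rational(-11785, 3646)), Pow(62500, -1)), -1)) = Mul(18849, Pow(Mul(Rational(-154859429, 55947870), Rational(1, 62500)), -1)) = Mul(18849, Pow(Rational(-154859429, 3496741875000), -1)) = Mul(18849, Rational(-3496741875000, 154859429)) = Rational(-65910087601875000, 154859429)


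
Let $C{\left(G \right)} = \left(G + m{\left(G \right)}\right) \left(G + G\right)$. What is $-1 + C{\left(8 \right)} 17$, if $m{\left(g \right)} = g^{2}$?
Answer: $19583$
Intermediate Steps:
$C{\left(G \right)} = 2 G \left(G + G^{2}\right)$ ($C{\left(G \right)} = \left(G + G^{2}\right) \left(G + G\right) = \left(G + G^{2}\right) 2 G = 2 G \left(G + G^{2}\right)$)
$-1 + C{\left(8 \right)} 17 = -1 + 2 \cdot 8^{2} \left(1 + 8\right) 17 = -1 + 2 \cdot 64 \cdot 9 \cdot 17 = -1 + 1152 \cdot 17 = -1 + 19584 = 19583$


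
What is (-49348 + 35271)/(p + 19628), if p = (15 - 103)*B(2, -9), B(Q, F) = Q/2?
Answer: -14077/19540 ≈ -0.72042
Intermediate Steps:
B(Q, F) = Q/2 (B(Q, F) = Q*(1/2) = Q/2)
p = -88 (p = (15 - 103)*((1/2)*2) = -88*1 = -88)
(-49348 + 35271)/(p + 19628) = (-49348 + 35271)/(-88 + 19628) = -14077/19540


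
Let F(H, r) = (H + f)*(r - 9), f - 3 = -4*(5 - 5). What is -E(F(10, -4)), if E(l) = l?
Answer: 169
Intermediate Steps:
f = 3 (f = 3 - 4*(5 - 5) = 3 - 4*0 = 3 + 0 = 3)
F(H, r) = (-9 + r)*(3 + H) (F(H, r) = (H + 3)*(r - 9) = (3 + H)*(-9 + r) = (-9 + r)*(3 + H))
-E(F(10, -4)) = -(-27 - 9*10 + 3*(-4) + 10*(-4)) = -(-27 - 90 - 12 - 40) = -1*(-169) = 169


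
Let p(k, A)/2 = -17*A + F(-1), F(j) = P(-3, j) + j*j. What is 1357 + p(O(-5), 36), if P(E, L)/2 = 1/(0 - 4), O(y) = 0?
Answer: 134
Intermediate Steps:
P(E, L) = -½ (P(E, L) = 2/(0 - 4) = 2/(-4) = 2*(-¼) = -½)
F(j) = -½ + j² (F(j) = -½ + j*j = -½ + j²)
p(k, A) = 1 - 34*A (p(k, A) = 2*(-17*A + (-½ + (-1)²)) = 2*(-17*A + (-½ + 1)) = 2*(-17*A + ½) = 2*(½ - 17*A) = 1 - 34*A)
1357 + p(O(-5), 36) = 1357 + (1 - 34*36) = 1357 + (1 - 1224) = 1357 - 1223 = 134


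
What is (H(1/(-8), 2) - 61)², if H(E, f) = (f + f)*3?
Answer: 2401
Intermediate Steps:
H(E, f) = 6*f (H(E, f) = (2*f)*3 = 6*f)
(H(1/(-8), 2) - 61)² = (6*2 - 61)² = (12 - 61)² = (-49)² = 2401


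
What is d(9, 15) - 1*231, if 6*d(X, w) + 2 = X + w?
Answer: -682/3 ≈ -227.33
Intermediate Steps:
d(X, w) = -1/3 + X/6 + w/6 (d(X, w) = -1/3 + (X + w)/6 = -1/3 + (X/6 + w/6) = -1/3 + X/6 + w/6)
d(9, 15) - 1*231 = (-1/3 + (1/6)*9 + (1/6)*15) - 1*231 = (-1/3 + 3/2 + 5/2) - 231 = 11/3 - 231 = -682/3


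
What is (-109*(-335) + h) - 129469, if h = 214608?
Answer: 121654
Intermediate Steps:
(-109*(-335) + h) - 129469 = (-109*(-335) + 214608) - 129469 = (36515 + 214608) - 129469 = 251123 - 129469 = 121654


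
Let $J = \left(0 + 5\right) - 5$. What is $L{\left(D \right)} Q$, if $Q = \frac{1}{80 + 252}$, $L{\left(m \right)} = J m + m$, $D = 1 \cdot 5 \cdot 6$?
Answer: $\frac{15}{166} \approx 0.090361$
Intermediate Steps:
$D = 30$ ($D = 5 \cdot 6 = 30$)
$J = 0$ ($J = 5 - 5 = 0$)
$L{\left(m \right)} = m$ ($L{\left(m \right)} = 0 m + m = 0 + m = m$)
$Q = \frac{1}{332} \approx 0.003012$
$L{\left(D \right)} Q = 30 \cdot \frac{1}{332} = \frac{15}{166}$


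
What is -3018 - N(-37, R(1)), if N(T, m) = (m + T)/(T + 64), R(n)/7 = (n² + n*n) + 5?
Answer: -27166/9 ≈ -3018.4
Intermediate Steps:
R(n) = 35 + 14*n² (R(n) = 7*((n² + n*n) + 5) = 7*((n² + n²) + 5) = 7*(2*n² + 5) = 7*(5 + 2*n²) = 35 + 14*n²)
N(T, m) = (T + m)/(64 + T)
-3018 - N(-37, R(1)) = -3018 - (-37 + (35 + 14*1²))/(64 - 37) = -3018 - (-37 + (35 + 14*1))/27 = -3018 - (-37 + (35 + 14))/27 = -3018 - (-37 + 49)/27 = -3018 - 12/27 = -3018 - 1*4/9 = -3018 - 4/9 = -27166/9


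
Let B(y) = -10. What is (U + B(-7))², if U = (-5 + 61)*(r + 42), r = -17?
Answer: 1932100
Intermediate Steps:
U = 1400 (U = (-5 + 61)*(-17 + 42) = 56*25 = 1400)
(U + B(-7))² = (1400 - 10)² = 1390² = 1932100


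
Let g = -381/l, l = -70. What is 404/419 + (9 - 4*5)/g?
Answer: -168706/159639 ≈ -1.0568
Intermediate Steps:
g = 381/70 (g = -381/(-70) = -381*(-1/70) = 381/70 ≈ 5.4429)
404/419 + (9 - 4*5)/g = 404/419 + (9 - 4*5)/(381/70) = 404*(1/419) + (9 - 20)*(70/381) = 404/419 - 11*70/381 = 404/419 - 770/381 = -168706/159639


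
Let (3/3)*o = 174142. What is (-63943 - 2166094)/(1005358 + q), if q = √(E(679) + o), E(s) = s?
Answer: -2241985538246/1010744533343 + 2230037*√174821/1010744533343 ≈ -2.2172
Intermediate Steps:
o = 174142
q = √174821 (q = √(679 + 174142) = √174821 ≈ 418.12)
(-63943 - 2166094)/(1005358 + q) = (-63943 - 2166094)/(1005358 + √174821) = -2230037/(1005358 + √174821)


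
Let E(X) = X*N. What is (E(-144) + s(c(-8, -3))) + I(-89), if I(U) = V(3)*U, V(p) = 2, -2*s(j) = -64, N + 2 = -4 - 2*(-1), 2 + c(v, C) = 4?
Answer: 430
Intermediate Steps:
c(v, C) = 2 (c(v, C) = -2 + 4 = 2)
N = -4 (N = -2 + (-4 - 2*(-1)) = -2 + (-4 + 2) = -2 - 2 = -4)
s(j) = 32 (s(j) = -½*(-64) = 32)
E(X) = -4*X (E(X) = X*(-4) = -4*X)
I(U) = 2*U
(E(-144) + s(c(-8, -3))) + I(-89) = (-4*(-144) + 32) + 2*(-89) = (576 + 32) - 178 = 608 - 178 = 430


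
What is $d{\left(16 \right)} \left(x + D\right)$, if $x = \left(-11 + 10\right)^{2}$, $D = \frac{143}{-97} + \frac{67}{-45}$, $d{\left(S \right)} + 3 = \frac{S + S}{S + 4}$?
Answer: $\frac{59983}{21825} \approx 2.7484$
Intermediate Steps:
$d{\left(S \right)} = -3 + \frac{2 S}{4 + S}$ ($d{\left(S \right)} = -3 + \frac{S + S}{S + 4} = -3 + \frac{2 S}{4 + S}$)
$D = - \frac{12934}{4365}$ ($D = 143 \left(- \frac{1}{97}\right) + 67 \left(- \frac{1}{45}\right) = - \frac{143}{97} - \frac{67}{45} = - \frac{12934}{4365} \approx -2.9631$)
$x = 1$ ($x = \left(-1\right)^{2} = 1$)
$d{\left(16 \right)} \left(x + D\right) = \frac{-12 - 16}{4 + 16} \left(1 - \frac{12934}{4365}\right) = \frac{-12 - 16}{20} \left(- \frac{8569}{4365}\right) = \frac{1}{20} \left(-28\right) \left(- \frac{8569}{4365}\right) = \left(- \frac{7}{5}\right) \left(- \frac{8569}{4365}\right) = \frac{59983}{21825}$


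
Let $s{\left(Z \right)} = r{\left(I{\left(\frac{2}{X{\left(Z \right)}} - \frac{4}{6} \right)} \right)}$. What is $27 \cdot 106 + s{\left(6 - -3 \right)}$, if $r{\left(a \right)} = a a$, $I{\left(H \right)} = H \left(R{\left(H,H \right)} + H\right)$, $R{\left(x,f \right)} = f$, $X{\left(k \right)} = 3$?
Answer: $2862$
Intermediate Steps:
$I{\left(H \right)} = 2 H^{2}$ ($I{\left(H \right)} = H \left(H + H\right) = H 2 H = 2 H^{2}$)
$r{\left(a \right)} = a^{2}$
$s{\left(Z \right)} = 0$ ($s{\left(Z \right)} = \left(2 \left(\frac{2}{3} - \frac{4}{6}\right)^{2}\right)^{2} = \left(2 \left(2 \cdot \frac{1}{3} - \frac{2}{3}\right)^{2}\right)^{2} = \left(2 \left(\frac{2}{3} - \frac{2}{3}\right)^{2}\right)^{2} = \left(2 \cdot 0^{2}\right)^{2} = \left(2 \cdot 0\right)^{2} = 0^{2} = 0$)
$27 \cdot 106 + s{\left(6 - -3 \right)} = 27 \cdot 106 + 0 = 2862 + 0 = 2862$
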